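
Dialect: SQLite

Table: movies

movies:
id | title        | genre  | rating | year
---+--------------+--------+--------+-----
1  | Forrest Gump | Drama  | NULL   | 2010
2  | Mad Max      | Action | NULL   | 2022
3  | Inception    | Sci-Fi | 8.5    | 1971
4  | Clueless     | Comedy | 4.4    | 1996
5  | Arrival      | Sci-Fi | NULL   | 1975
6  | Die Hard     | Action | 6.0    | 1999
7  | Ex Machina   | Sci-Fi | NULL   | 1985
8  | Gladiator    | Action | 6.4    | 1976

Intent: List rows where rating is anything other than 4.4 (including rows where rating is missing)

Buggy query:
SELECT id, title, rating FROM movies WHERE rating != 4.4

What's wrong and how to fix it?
Bug: 'rating != 4.4' is unknown when rating is NULL, so NULL rows are silently excluded

Fix: Add an explicit OR rating IS NULL to include the missing-value rows

Corrected query:
SELECT id, title, rating FROM movies WHERE rating != 4.4 OR rating IS NULL

Result:
id | title        | rating
---+--------------+-------
1  | Forrest Gump | NULL  
2  | Mad Max      | NULL  
3  | Inception    | 8.5   
5  | Arrival      | NULL  
6  | Die Hard     | 6     
7  | Ex Machina   | NULL  
8  | Gladiator    | 6.4   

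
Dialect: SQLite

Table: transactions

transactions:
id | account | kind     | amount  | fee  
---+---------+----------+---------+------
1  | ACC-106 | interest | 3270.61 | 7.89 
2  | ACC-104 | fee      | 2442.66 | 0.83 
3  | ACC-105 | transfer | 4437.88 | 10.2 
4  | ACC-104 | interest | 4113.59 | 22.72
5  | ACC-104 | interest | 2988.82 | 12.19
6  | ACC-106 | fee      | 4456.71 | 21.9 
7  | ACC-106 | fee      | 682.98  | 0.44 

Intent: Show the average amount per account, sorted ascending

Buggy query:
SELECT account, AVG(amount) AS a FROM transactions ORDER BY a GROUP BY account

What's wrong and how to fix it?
Bug: ORDER BY appears before GROUP BY; SQL clause order requires GROUP BY first

Fix: Reorder: SELECT … FROM … GROUP BY … ORDER BY …

Corrected query:
SELECT account, AVG(amount) AS a FROM transactions GROUP BY account ORDER BY a

Result:
account | a          
--------+------------
ACC-106 | 2803.433333
ACC-104 | 3181.69    
ACC-105 | 4437.88    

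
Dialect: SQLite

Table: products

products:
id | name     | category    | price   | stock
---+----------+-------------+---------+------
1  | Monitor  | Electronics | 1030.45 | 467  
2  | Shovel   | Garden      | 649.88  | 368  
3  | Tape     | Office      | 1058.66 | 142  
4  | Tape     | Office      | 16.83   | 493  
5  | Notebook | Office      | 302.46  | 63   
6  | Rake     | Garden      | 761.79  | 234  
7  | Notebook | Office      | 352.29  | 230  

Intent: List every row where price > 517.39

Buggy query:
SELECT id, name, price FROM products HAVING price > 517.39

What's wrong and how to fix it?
Bug: HAVING filters the output of aggregation, but this query has no GROUP BY and no aggregate functions, so SQLite rejects it (HAVING clause on a non-aggregate query); the condition here is per row

Fix: Use WHERE for row-level filtering

Corrected query:
SELECT id, name, price FROM products WHERE price > 517.39

Result:
id | name    | price  
---+---------+--------
1  | Monitor | 1030.45
2  | Shovel  | 649.88 
3  | Tape    | 1058.66
6  | Rake    | 761.79 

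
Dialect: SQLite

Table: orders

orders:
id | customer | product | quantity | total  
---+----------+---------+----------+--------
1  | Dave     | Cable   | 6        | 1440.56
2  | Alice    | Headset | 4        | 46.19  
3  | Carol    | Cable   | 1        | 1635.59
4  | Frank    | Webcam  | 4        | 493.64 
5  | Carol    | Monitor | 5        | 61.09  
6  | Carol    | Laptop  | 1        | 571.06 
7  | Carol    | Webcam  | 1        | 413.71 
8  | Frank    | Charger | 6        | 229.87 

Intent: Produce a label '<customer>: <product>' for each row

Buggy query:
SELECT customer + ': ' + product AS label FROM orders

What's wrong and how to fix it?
Bug: '+' is numeric addition; on text columns SQLite converts them to 0 instead of concatenating

Fix: Use the || operator for string concatenation

Corrected query:
SELECT customer || ': ' || product AS label FROM orders

Result:
label         
--------------
Dave: Cable   
Alice: Headset
Carol: Cable  
Frank: Webcam 
Carol: Monitor
Carol: Laptop 
Carol: Webcam 
Frank: Charger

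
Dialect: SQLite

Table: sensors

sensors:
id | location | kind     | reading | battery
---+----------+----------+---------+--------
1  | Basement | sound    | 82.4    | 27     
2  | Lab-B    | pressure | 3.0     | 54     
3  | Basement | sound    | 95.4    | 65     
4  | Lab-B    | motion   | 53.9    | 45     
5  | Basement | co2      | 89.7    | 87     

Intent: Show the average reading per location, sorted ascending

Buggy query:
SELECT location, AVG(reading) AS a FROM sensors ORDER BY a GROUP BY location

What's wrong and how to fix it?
Bug: GROUP BY must precede ORDER BY

Fix: Move ORDER BY to the end, after GROUP BY

Corrected query:
SELECT location, AVG(reading) AS a FROM sensors GROUP BY location ORDER BY a

Result:
location | a        
---------+----------
Lab-B    | 28.45    
Basement | 89.166667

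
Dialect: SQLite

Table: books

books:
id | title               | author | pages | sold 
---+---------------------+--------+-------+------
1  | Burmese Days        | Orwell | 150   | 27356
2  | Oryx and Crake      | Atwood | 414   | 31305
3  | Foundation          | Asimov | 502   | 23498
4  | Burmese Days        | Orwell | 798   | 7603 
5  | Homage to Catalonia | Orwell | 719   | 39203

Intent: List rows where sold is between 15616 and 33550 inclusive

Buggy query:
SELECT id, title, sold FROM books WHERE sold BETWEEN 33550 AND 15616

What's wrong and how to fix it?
Bug: The bounds are reversed; BETWEEN a AND b requires a <= b to match anything

Fix: Write BETWEEN 15616 AND 33550

Corrected query:
SELECT id, title, sold FROM books WHERE sold BETWEEN 15616 AND 33550

Result:
id | title          | sold 
---+----------------+------
1  | Burmese Days   | 27356
2  | Oryx and Crake | 31305
3  | Foundation     | 23498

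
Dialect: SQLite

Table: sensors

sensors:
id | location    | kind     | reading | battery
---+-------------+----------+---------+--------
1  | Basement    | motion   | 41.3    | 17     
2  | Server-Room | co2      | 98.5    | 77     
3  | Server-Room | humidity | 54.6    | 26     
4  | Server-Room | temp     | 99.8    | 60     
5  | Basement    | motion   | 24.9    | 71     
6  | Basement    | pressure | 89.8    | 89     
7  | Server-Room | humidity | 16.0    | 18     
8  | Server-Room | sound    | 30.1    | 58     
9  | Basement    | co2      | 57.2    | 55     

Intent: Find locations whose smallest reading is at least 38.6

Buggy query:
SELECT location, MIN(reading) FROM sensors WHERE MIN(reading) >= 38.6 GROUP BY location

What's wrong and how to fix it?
Bug: MIN() in WHERE is a misuse of aggregate

Fix: Use HAVING for the per-group MIN condition

Corrected query:
SELECT location, MIN(reading) FROM sensors GROUP BY location HAVING MIN(reading) >= 38.6

Result:
(no rows)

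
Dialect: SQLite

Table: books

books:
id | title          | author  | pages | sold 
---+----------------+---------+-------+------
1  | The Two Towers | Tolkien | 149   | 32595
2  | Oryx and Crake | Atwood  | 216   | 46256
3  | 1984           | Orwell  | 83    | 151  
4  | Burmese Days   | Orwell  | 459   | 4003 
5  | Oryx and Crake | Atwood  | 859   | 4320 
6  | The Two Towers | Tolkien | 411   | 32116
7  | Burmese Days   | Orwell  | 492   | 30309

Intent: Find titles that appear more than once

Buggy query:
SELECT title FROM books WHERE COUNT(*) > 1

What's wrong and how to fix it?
Bug: WHERE can't reference COUNT(*); aggregates are computed after WHERE

Fix: GROUP BY title, then filter groups with HAVING COUNT(*) > 1

Corrected query:
SELECT title FROM books GROUP BY title HAVING COUNT(*) > 1

Result:
title         
--------------
Burmese Days  
Oryx and Crake
The Two Towers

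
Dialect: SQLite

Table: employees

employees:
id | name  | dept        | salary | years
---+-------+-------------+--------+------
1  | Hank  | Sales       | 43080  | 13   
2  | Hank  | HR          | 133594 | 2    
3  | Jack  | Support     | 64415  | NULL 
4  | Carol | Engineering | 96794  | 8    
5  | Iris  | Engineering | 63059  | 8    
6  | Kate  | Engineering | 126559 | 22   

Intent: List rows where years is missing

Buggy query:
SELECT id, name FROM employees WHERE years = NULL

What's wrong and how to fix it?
Bug: '= NULL' is always unknown in SQL three-valued logic, so no rows match

Fix: Use IS NULL to test for NULL

Corrected query:
SELECT id, name FROM employees WHERE years IS NULL

Result:
id | name
---+-----
3  | Jack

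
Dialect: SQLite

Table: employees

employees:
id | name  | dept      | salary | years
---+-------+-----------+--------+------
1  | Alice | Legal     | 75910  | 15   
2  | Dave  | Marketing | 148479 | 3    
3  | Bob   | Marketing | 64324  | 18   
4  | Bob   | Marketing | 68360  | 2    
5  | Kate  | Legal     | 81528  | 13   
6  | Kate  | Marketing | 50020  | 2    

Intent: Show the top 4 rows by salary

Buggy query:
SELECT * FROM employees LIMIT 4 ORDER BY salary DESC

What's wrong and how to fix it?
Bug: LIMIT must come after ORDER BY

Fix: Swap the clauses: ORDER BY first, then LIMIT

Corrected query:
SELECT * FROM employees ORDER BY salary DESC LIMIT 4

Result:
id | name  | dept      | salary | years
---+-------+-----------+--------+------
2  | Dave  | Marketing | 148479 | 3    
5  | Kate  | Legal     | 81528  | 13   
1  | Alice | Legal     | 75910  | 15   
4  | Bob   | Marketing | 68360  | 2    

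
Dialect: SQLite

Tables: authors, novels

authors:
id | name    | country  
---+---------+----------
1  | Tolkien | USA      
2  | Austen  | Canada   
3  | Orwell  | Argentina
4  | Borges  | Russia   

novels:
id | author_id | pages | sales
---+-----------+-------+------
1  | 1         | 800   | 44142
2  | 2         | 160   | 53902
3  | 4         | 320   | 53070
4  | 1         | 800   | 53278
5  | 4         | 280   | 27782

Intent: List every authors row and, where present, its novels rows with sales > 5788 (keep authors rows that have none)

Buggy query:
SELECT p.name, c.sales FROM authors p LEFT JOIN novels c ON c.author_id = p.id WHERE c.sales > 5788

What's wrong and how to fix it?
Bug: A WHERE condition on the right-hand table after LEFT JOIN drops unmatched parents

Fix: Move the right-table condition into the ON clause so unmatched parents are kept

Corrected query:
SELECT p.name, c.sales FROM authors p LEFT JOIN novels c ON c.author_id = p.id AND c.sales > 5788

Result:
name    | sales
--------+------
Tolkien | 44142
Tolkien | 53278
Austen  | 53902
Orwell  | NULL 
Borges  | 27782
Borges  | 53070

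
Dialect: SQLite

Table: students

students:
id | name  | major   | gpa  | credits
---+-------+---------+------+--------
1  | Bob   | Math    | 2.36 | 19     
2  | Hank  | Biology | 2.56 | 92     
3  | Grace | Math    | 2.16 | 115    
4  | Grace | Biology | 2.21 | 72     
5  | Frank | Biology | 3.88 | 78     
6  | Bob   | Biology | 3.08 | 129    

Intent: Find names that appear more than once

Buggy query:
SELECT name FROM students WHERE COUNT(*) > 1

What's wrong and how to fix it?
Bug: COUNT(*) is an aggregate and cannot be used in WHERE

Fix: GROUP BY name, then filter groups with HAVING COUNT(*) > 1

Corrected query:
SELECT name FROM students GROUP BY name HAVING COUNT(*) > 1

Result:
name 
-----
Bob  
Grace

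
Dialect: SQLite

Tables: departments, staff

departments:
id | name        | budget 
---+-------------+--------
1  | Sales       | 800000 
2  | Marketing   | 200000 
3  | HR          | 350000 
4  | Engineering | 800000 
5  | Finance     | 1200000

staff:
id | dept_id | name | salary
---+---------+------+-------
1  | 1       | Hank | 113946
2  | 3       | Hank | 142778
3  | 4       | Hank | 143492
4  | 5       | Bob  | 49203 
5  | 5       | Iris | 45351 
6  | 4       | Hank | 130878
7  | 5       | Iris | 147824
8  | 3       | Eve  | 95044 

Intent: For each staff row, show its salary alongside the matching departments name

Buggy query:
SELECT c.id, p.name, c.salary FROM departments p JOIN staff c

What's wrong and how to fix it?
Bug: JOIN with no ON clause produces a cartesian product; every staff row pairs with every departments row

Fix: Specify the join condition linking the foreign key to the parent id

Corrected query:
SELECT c.id, p.name, c.salary FROM departments p JOIN staff c ON c.dept_id = p.id

Result:
id | name        | salary
---+-------------+-------
1  | Sales       | 113946
2  | HR          | 142778
3  | Engineering | 143492
4  | Finance     | 49203 
5  | Finance     | 45351 
6  | Engineering | 130878
7  | Finance     | 147824
8  | HR          | 95044 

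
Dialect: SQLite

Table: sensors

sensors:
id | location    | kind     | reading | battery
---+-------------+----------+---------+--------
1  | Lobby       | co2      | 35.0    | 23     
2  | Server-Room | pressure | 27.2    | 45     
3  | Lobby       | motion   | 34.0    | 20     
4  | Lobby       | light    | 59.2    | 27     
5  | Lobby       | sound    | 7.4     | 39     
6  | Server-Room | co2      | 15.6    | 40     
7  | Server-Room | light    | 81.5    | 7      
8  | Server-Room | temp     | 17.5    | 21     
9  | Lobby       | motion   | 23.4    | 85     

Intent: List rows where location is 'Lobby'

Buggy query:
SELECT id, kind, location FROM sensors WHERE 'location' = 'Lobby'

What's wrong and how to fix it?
Bug: 'location' in single quotes is a string literal, not the column; the comparison is literal-vs-literal and never true

Fix: Reference the column as location without single quotes

Corrected query:
SELECT id, kind, location FROM sensors WHERE location = 'Lobby'

Result:
id | kind   | location
---+--------+---------
1  | co2    | Lobby   
3  | motion | Lobby   
4  | light  | Lobby   
5  | sound  | Lobby   
9  | motion | Lobby   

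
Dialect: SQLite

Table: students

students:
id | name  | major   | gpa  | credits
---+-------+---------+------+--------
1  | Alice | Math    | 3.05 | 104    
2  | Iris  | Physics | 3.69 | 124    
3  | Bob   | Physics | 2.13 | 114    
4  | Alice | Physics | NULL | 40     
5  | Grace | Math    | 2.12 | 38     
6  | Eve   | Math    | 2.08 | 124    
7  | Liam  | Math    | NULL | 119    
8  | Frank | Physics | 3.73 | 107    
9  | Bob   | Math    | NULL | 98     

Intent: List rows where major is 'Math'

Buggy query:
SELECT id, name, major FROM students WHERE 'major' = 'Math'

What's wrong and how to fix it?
Bug: 'major' in single quotes is a string literal, not the column; the comparison is literal-vs-literal and never true

Fix: Reference the column as major without single quotes

Corrected query:
SELECT id, name, major FROM students WHERE major = 'Math'

Result:
id | name  | major
---+-------+------
1  | Alice | Math 
5  | Grace | Math 
6  | Eve   | Math 
7  | Liam  | Math 
9  | Bob   | Math 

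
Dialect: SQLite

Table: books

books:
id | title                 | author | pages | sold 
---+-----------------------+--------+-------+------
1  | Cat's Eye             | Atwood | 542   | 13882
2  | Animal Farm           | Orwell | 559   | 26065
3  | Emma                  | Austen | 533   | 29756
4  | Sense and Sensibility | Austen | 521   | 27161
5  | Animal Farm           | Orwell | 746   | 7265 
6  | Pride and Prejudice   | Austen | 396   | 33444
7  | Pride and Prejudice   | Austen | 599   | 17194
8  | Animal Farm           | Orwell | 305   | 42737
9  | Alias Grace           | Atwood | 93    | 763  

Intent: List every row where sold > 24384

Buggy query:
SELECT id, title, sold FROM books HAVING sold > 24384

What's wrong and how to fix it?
Bug: HAVING filters the output of aggregation, but this query has no GROUP BY and no aggregate functions, so SQLite rejects it (HAVING clause on a non-aggregate query); the condition here is per row

Fix: Use WHERE for row-level filtering

Corrected query:
SELECT id, title, sold FROM books WHERE sold > 24384

Result:
id | title                 | sold 
---+-----------------------+------
2  | Animal Farm           | 26065
3  | Emma                  | 29756
4  | Sense and Sensibility | 27161
6  | Pride and Prejudice   | 33444
8  | Animal Farm           | 42737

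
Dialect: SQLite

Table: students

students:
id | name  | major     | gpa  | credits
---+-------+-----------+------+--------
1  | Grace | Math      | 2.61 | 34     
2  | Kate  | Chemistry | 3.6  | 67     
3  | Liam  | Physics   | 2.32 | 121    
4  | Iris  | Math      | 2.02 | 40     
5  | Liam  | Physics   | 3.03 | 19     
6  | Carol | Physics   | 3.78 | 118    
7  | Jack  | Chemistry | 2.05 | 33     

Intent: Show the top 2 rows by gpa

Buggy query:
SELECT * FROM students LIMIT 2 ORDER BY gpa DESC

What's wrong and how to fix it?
Bug: ORDER BY cannot follow LIMIT; LIMIT is the final clause

Fix: Swap the clauses: ORDER BY first, then LIMIT

Corrected query:
SELECT * FROM students ORDER BY gpa DESC LIMIT 2

Result:
id | name  | major     | gpa  | credits
---+-------+-----------+------+--------
6  | Carol | Physics   | 3.78 | 118    
2  | Kate  | Chemistry | 3.6  | 67     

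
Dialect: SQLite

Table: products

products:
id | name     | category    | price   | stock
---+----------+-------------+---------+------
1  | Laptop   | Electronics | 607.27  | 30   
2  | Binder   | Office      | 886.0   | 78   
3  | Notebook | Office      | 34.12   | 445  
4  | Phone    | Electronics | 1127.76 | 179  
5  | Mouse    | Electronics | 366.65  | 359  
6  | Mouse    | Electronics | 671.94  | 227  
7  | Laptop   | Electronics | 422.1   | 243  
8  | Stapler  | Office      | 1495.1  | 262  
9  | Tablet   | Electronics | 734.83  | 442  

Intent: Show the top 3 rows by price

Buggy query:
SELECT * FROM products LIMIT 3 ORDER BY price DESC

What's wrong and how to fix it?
Bug: LIMIT must come after ORDER BY

Fix: Sort with ORDER BY, then apply LIMIT

Corrected query:
SELECT * FROM products ORDER BY price DESC LIMIT 3

Result:
id | name    | category    | price   | stock
---+---------+-------------+---------+------
8  | Stapler | Office      | 1495.1  | 262  
4  | Phone   | Electronics | 1127.76 | 179  
2  | Binder  | Office      | 886     | 78   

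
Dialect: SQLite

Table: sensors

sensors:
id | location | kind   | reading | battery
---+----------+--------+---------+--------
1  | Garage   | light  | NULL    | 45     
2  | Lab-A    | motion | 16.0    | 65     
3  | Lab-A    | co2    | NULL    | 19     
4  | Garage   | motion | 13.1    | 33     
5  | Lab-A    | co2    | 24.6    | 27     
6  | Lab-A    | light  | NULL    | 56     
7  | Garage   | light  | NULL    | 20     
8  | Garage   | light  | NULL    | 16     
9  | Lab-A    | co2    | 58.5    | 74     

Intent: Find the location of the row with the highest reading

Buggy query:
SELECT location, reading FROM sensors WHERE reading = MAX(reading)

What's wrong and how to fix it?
Bug: MAX(reading) is an aggregate and cannot be used directly in WHERE

Fix: Wrap MAX in a scalar subquery so WHERE compares against a single value

Corrected query:
SELECT location, reading FROM sensors WHERE reading = (SELECT MAX(reading) FROM sensors)

Result:
location | reading
---------+--------
Lab-A    | 58.5   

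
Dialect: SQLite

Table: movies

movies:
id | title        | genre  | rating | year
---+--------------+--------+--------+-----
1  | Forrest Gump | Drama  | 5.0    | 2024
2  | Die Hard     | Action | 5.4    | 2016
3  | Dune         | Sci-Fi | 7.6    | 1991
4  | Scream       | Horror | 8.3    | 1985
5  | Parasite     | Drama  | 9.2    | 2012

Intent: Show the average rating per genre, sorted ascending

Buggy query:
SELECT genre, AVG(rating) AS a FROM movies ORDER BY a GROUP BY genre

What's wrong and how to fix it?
Bug: ORDER BY appears before GROUP BY; SQL clause order requires GROUP BY first

Fix: Move ORDER BY to the end, after GROUP BY

Corrected query:
SELECT genre, AVG(rating) AS a FROM movies GROUP BY genre ORDER BY a

Result:
genre  | a  
-------+----
Action | 5.4
Drama  | 7.1
Sci-Fi | 7.6
Horror | 8.3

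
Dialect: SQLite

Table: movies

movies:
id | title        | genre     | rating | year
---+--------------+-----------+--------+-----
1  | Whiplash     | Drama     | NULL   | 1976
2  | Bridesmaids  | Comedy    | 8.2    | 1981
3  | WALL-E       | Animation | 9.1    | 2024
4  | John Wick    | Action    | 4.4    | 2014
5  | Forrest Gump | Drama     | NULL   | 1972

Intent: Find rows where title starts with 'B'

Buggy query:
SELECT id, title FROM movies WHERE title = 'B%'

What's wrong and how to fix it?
Bug: '=' compares the literal string including the % character; pattern matching needs LIKE

Fix: Use LIKE for wildcard pattern matching

Corrected query:
SELECT id, title FROM movies WHERE title LIKE 'B%'

Result:
id | title      
---+------------
2  | Bridesmaids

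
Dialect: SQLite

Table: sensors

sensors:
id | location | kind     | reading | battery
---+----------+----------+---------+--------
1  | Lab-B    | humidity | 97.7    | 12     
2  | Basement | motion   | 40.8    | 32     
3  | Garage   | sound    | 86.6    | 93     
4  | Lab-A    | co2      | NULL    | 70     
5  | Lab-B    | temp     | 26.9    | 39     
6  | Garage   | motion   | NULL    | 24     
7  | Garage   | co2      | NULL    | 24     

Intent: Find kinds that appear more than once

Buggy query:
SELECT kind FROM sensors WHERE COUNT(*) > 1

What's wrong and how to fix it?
Bug: COUNT(*) is an aggregate and cannot be used in WHERE

Fix: Group first, then use HAVING for the count condition

Corrected query:
SELECT kind FROM sensors GROUP BY kind HAVING COUNT(*) > 1

Result:
kind  
------
co2   
motion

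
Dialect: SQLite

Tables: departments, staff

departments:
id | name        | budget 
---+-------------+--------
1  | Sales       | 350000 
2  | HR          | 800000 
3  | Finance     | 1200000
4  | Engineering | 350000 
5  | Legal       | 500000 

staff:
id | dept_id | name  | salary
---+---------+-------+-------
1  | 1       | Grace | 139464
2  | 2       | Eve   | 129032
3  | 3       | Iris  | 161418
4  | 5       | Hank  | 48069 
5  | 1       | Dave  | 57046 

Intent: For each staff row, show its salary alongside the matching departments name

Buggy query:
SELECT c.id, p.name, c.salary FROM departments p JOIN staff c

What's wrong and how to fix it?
Bug: JOIN with no ON clause produces a cartesian product; every staff row pairs with every departments row

Fix: Add ON c.dept_id = p.id to the JOIN

Corrected query:
SELECT c.id, p.name, c.salary FROM departments p JOIN staff c ON c.dept_id = p.id

Result:
id | name    | salary
---+---------+-------
1  | Sales   | 139464
2  | HR      | 129032
3  | Finance | 161418
4  | Legal   | 48069 
5  | Sales   | 57046 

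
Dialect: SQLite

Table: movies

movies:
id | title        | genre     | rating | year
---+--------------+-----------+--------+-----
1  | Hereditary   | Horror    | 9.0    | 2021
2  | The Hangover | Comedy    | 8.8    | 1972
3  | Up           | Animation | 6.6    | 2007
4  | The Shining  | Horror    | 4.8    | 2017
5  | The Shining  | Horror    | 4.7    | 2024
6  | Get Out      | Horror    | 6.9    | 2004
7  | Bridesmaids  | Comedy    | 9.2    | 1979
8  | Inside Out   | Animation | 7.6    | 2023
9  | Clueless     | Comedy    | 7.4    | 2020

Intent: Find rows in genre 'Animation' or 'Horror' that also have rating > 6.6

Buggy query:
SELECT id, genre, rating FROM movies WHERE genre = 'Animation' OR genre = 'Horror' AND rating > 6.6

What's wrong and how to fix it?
Bug: Without parentheses, AND is evaluated before OR, so the rating filter only applies to the 'Horror' branch

Fix: Group the OR with parentheses (or use IN), then AND the threshold

Corrected query:
SELECT id, genre, rating FROM movies WHERE (genre = 'Animation' OR genre = 'Horror') AND rating > 6.6

Result:
id | genre     | rating
---+-----------+-------
1  | Horror    | 9     
6  | Horror    | 6.9   
8  | Animation | 7.6   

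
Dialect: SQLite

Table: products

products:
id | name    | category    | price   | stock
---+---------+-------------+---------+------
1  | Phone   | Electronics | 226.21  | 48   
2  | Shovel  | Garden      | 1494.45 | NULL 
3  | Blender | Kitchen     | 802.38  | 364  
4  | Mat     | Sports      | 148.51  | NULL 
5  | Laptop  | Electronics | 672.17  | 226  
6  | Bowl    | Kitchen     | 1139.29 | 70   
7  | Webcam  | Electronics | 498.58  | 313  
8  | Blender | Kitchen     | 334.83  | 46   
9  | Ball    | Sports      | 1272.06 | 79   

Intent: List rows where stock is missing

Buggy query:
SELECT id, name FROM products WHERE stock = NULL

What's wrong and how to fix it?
Bug: Comparing to NULL with '=' never matches; NULL = NULL is unknown, not true

Fix: Use IS NULL to test for NULL

Corrected query:
SELECT id, name FROM products WHERE stock IS NULL

Result:
id | name  
---+-------
2  | Shovel
4  | Mat   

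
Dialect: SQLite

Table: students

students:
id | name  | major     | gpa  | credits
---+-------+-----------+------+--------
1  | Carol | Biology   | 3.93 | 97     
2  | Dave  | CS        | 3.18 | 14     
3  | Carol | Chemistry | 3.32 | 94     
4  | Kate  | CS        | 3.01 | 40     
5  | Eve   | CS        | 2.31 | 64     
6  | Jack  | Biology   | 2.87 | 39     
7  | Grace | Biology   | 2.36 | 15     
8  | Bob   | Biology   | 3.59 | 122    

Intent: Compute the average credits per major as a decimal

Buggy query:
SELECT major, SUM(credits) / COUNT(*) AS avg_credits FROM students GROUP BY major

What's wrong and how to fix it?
Bug: SUM(credits) and COUNT(*) are both integers; the division truncates the fractional part

Fix: Cast one side to REAL so the division keeps the fractional part

Corrected query:
SELECT major, SUM(credits) * 1.0 / COUNT(*) AS avg_credits FROM students GROUP BY major

Result:
major     | avg_credits
----------+------------
Biology   | 68.25      
CS        | 39.333333  
Chemistry | 94         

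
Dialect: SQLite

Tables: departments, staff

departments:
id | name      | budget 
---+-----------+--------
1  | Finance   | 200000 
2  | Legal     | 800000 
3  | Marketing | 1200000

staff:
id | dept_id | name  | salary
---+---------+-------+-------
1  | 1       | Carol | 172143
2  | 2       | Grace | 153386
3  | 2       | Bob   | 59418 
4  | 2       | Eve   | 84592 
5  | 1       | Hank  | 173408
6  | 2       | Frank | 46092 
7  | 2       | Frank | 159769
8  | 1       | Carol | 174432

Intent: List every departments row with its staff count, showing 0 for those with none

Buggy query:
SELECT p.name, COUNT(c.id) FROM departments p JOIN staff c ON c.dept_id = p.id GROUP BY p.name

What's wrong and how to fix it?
Bug: An inner join excludes parents with zero children

Fix: Switch to LEFT JOIN to retain unmatched parent rows

Corrected query:
SELECT p.name, COUNT(c.id) FROM departments p LEFT JOIN staff c ON c.dept_id = p.id GROUP BY p.name

Result:
name      | COUNT(c.id)
----------+------------
Finance   | 3          
Legal     | 5          
Marketing | 0          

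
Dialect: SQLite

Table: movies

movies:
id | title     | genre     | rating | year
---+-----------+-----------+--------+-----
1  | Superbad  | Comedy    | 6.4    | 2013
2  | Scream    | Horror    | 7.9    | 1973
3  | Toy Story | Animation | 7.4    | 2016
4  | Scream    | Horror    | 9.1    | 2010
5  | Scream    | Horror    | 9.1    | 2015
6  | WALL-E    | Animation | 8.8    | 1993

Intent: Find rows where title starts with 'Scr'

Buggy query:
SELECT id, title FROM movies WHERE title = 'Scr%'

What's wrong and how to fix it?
Bug: Wildcards only work with LIKE; '=' treats '%' as a literal character

Fix: Use LIKE for wildcard pattern matching

Corrected query:
SELECT id, title FROM movies WHERE title LIKE 'Scr%'

Result:
id | title 
---+-------
2  | Scream
4  | Scream
5  | Scream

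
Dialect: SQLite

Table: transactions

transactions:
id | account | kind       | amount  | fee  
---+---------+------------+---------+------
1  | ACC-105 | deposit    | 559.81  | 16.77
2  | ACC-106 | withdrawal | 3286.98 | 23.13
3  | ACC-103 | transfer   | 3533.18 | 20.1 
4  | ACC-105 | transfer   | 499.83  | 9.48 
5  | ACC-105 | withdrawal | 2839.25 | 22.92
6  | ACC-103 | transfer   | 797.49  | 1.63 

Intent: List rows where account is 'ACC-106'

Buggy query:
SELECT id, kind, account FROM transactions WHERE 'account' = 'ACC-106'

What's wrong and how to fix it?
Bug: Single quotes denote string literals in SQL; the column name is being compared as a constant string

Fix: Reference the column as account without single quotes

Corrected query:
SELECT id, kind, account FROM transactions WHERE account = 'ACC-106'

Result:
id | kind       | account
---+------------+--------
2  | withdrawal | ACC-106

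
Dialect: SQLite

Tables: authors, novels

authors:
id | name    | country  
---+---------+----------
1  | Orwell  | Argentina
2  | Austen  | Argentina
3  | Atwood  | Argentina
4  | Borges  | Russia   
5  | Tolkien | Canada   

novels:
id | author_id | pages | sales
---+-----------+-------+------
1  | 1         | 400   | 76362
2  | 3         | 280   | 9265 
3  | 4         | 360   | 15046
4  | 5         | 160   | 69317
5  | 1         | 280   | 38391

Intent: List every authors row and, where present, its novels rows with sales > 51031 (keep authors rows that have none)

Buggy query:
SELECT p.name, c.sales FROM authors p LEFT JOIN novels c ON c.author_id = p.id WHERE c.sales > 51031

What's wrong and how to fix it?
Bug: A WHERE condition on the right-hand table after LEFT JOIN drops unmatched parents

Fix: Move the right-table condition into the ON clause so unmatched parents are kept

Corrected query:
SELECT p.name, c.sales FROM authors p LEFT JOIN novels c ON c.author_id = p.id AND c.sales > 51031

Result:
name    | sales
--------+------
Orwell  | 76362
Austen  | NULL 
Atwood  | NULL 
Borges  | NULL 
Tolkien | 69317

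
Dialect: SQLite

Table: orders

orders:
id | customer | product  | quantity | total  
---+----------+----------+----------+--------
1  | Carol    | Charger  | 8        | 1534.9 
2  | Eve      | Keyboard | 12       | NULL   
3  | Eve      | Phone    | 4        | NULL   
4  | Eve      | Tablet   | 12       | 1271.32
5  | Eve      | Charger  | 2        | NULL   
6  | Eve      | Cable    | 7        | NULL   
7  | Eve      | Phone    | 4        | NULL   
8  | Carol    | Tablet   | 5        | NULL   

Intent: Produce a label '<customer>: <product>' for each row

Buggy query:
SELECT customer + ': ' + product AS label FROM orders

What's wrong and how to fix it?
Bug: '+' is numeric addition; on text columns SQLite converts them to 0 instead of concatenating

Fix: Replace + with || to concatenate text

Corrected query:
SELECT customer || ': ' || product AS label FROM orders

Result:
label         
--------------
Carol: Charger
Eve: Keyboard 
Eve: Phone    
Eve: Tablet   
Eve: Charger  
Eve: Cable    
Eve: Phone    
Carol: Tablet 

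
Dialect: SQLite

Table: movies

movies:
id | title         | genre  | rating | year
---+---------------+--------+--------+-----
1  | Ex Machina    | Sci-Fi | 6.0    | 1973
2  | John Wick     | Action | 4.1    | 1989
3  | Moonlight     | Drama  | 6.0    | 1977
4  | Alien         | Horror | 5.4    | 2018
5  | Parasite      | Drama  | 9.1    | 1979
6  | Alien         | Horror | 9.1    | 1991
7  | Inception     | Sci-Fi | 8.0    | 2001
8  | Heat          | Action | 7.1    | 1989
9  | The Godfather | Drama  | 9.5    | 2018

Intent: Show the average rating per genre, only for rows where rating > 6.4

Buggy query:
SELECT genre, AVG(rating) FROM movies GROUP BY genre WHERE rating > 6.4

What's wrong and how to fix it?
Bug: Row-level WHERE must come before GROUP BY in the clause order

Fix: Place WHERE between FROM and GROUP BY

Corrected query:
SELECT genre, AVG(rating) FROM movies WHERE rating > 6.4 GROUP BY genre

Result:
genre  | AVG(rating)
-------+------------
Action | 7.1        
Drama  | 9.3        
Horror | 9.1        
Sci-Fi | 8          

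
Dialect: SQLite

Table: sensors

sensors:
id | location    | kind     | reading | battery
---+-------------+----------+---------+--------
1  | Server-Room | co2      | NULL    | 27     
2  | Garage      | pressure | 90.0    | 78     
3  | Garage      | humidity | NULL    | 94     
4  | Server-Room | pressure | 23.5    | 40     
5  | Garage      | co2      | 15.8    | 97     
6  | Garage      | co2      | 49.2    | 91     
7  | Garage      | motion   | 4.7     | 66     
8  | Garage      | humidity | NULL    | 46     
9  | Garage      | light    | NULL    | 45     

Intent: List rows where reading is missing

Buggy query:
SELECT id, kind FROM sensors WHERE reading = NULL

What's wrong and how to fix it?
Bug: '= NULL' is always unknown in SQL three-valued logic, so no rows match

Fix: Use IS NULL to test for NULL

Corrected query:
SELECT id, kind FROM sensors WHERE reading IS NULL

Result:
id | kind    
---+---------
1  | co2     
3  | humidity
8  | humidity
9  | light   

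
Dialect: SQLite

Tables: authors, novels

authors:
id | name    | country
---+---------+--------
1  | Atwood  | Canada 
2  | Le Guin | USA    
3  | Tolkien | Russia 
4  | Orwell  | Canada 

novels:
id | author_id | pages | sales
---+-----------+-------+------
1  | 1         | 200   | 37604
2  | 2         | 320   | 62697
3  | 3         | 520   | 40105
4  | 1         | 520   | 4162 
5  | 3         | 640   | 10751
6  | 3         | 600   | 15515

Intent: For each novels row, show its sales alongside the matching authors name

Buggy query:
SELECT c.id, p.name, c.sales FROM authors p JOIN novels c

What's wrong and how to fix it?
Bug: Missing join condition: each novels row is matched to all authors rows instead of just its own

Fix: Add ON c.author_id = p.id to the JOIN

Corrected query:
SELECT c.id, p.name, c.sales FROM authors p JOIN novels c ON c.author_id = p.id

Result:
id | name    | sales
---+---------+------
1  | Atwood  | 37604
2  | Le Guin | 62697
3  | Tolkien | 40105
4  | Atwood  | 4162 
5  | Tolkien | 10751
6  | Tolkien | 15515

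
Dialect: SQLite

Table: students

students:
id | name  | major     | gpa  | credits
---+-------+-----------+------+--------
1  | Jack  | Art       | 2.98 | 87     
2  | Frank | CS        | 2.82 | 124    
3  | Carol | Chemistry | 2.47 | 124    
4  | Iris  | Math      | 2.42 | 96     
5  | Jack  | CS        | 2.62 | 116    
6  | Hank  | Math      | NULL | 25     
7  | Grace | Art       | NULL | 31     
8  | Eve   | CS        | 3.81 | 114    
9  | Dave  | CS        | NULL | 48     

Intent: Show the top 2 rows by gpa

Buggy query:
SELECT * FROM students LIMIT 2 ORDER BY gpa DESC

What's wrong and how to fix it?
Bug: ORDER BY cannot follow LIMIT; LIMIT is the final clause

Fix: Sort with ORDER BY, then apply LIMIT

Corrected query:
SELECT * FROM students ORDER BY gpa DESC LIMIT 2

Result:
id | name | major | gpa  | credits
---+------+-------+------+--------
8  | Eve  | CS    | 3.81 | 114    
1  | Jack | Art   | 2.98 | 87     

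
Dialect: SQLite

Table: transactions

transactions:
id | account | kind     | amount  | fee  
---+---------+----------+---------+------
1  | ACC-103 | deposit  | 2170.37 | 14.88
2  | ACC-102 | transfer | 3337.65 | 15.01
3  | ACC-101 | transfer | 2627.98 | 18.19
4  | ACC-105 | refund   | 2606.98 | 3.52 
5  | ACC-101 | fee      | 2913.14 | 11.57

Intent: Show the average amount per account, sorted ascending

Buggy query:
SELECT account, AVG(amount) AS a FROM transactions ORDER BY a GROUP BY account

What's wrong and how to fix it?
Bug: GROUP BY must precede ORDER BY

Fix: Reorder: SELECT … FROM … GROUP BY … ORDER BY …

Corrected query:
SELECT account, AVG(amount) AS a FROM transactions GROUP BY account ORDER BY a

Result:
account | a      
--------+--------
ACC-103 | 2170.37
ACC-105 | 2606.98
ACC-101 | 2770.56
ACC-102 | 3337.65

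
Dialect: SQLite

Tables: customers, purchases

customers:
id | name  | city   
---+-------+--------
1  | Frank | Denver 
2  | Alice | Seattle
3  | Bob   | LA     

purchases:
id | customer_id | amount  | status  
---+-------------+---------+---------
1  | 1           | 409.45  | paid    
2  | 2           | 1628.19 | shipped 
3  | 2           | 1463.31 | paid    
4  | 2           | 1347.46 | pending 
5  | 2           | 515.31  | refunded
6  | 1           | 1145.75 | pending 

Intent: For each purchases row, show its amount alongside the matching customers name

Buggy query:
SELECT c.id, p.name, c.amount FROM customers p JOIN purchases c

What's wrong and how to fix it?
Bug: JOIN with no ON clause produces a cartesian product; every purchases row pairs with every customers row

Fix: Specify the join condition linking the foreign key to the parent id

Corrected query:
SELECT c.id, p.name, c.amount FROM customers p JOIN purchases c ON c.customer_id = p.id

Result:
id | name  | amount 
---+-------+--------
1  | Frank | 409.45 
2  | Alice | 1628.19
3  | Alice | 1463.31
4  | Alice | 1347.46
5  | Alice | 515.31 
6  | Frank | 1145.75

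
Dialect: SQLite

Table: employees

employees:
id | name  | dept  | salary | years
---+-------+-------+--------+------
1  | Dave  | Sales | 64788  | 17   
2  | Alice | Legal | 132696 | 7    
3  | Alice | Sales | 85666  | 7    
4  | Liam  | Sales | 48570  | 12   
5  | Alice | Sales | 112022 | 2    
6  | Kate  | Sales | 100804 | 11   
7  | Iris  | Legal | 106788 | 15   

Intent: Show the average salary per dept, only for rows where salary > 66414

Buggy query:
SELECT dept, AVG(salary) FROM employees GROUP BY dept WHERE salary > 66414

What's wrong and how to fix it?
Bug: WHERE cannot follow GROUP BY

Fix: Place WHERE between FROM and GROUP BY

Corrected query:
SELECT dept, AVG(salary) FROM employees WHERE salary > 66414 GROUP BY dept

Result:
dept  | AVG(salary) 
------+-------------
Legal | 119742      
Sales | 99497.333333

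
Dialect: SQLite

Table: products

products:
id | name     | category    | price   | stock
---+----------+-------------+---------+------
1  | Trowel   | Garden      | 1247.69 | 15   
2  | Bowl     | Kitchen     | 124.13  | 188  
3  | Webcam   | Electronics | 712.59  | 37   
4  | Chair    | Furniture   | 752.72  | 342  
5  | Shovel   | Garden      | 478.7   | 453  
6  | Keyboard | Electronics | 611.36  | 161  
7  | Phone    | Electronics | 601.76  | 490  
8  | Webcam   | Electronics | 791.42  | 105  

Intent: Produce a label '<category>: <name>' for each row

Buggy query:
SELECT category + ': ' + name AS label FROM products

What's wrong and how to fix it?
Bug: SQLite uses || for string concatenation; + coerces text to numbers (yielding 0)

Fix: Replace + with || to concatenate text

Corrected query:
SELECT category || ': ' || name AS label FROM products

Result:
label                
---------------------
Garden: Trowel       
Kitchen: Bowl        
Electronics: Webcam  
Furniture: Chair     
Garden: Shovel       
Electronics: Keyboard
Electronics: Phone   
Electronics: Webcam  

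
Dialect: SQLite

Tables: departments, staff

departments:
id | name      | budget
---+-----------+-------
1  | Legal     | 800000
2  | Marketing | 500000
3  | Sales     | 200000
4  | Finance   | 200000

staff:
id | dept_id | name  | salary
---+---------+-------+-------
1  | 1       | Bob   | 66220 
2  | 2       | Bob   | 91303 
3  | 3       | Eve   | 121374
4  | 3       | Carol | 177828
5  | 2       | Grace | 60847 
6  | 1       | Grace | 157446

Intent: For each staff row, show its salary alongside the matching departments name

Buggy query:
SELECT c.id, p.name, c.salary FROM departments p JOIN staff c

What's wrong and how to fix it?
Bug: JOIN with no ON clause produces a cartesian product; every staff row pairs with every departments row

Fix: Add ON c.dept_id = p.id to the JOIN

Corrected query:
SELECT c.id, p.name, c.salary FROM departments p JOIN staff c ON c.dept_id = p.id

Result:
id | name      | salary
---+-----------+-------
1  | Legal     | 66220 
2  | Marketing | 91303 
3  | Sales     | 121374
4  | Sales     | 177828
5  | Marketing | 60847 
6  | Legal     | 157446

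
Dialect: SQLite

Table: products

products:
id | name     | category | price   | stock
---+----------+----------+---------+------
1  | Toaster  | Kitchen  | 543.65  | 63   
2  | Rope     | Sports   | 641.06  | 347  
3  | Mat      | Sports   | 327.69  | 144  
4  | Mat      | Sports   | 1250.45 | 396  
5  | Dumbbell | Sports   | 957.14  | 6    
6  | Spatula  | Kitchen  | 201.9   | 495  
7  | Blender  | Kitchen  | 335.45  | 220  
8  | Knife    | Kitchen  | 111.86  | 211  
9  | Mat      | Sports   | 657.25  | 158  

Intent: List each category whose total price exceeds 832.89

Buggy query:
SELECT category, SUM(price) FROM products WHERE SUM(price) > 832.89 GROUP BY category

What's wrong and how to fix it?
Bug: Aggregate functions cannot appear in a WHERE clause

Fix: Move the aggregate condition to a HAVING clause

Corrected query:
SELECT category, SUM(price) FROM products GROUP BY category HAVING SUM(price) > 832.89

Result:
category | SUM(price)
---------+-----------
Kitchen  | 1192.86   
Sports   | 3833.59   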